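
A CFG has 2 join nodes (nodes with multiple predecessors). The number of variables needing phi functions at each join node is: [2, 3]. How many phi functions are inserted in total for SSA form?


Total phi functions = sum of phi functions at each join node
= 2 + 3 = 5

5


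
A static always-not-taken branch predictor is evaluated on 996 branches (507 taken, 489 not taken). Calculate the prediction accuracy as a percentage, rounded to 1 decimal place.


Predictor: always-not-taken
Correct predictions = 489
Accuracy = 489 / 996 * 100 = 49.1%

49.1


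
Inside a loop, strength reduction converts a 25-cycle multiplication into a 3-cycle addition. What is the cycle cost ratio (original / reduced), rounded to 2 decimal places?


Ratio = mult_cost / add_cost = 25 / 3 = 8.33

8.33


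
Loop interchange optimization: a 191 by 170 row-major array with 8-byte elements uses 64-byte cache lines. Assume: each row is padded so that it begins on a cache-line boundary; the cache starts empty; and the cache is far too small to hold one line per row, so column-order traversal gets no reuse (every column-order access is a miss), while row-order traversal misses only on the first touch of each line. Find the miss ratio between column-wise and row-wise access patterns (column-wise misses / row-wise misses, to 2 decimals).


Each row occupies 170 * 8 = 1360 bytes and starts on a line boundary, so it spans ceil(1360 / 64) = 22 cache lines.
Row-major traversal misses (one per line touched): 191 * ceil(170 * 8 / 64) = 4202
Column-major traversal misses (no reuse, every access misses): 191 * 170 = 32470
Ratio = 32470 / 4202 = 7.73

7.73


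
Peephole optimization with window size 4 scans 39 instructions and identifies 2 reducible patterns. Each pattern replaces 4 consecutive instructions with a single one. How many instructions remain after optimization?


Each match removes 3 instructions.
Total removed = 2 * 3 = 6
Remaining = 39 - 6 = 33

33


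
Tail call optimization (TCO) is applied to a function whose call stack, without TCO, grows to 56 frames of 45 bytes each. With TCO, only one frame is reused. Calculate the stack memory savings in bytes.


Without TCO: 56 * 45 = 2520 bytes
With TCO: reuse 1 frame = 45 bytes
Savings = 2520 - 45 = 2475

2475


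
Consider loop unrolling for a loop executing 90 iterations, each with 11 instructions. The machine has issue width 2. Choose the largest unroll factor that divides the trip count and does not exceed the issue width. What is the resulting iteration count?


Largest divisor of 90 <= 2 is 2
New iterations = 90 / 2 = 45

45


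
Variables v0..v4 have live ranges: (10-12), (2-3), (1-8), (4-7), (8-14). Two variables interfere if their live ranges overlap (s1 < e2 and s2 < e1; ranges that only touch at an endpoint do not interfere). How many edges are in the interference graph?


Check all pairs for overlapping intervals.
Two intervals (s1,e1) and (s2,e2) overlap if s1 < e2 and s2 < e1.
v0 (10-12) vs v1..v4: overlaps v4 -> 1
v1 (2-3) vs v2..v4: overlaps v2 -> 1
v2 (1-8) vs v3..v4: overlaps v3 -> 1
v3 (4-7) vs v4: overlaps none -> 0
Total overlapping pairs = 1 + 1 + 1 + 0 = 3

3


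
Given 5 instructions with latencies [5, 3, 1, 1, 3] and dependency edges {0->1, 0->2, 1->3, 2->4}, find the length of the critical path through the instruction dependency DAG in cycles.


Compute longest path through dependency graph: dist(Ik) = max over predecessors of dist + latency(Ik).
dist(I0) = latency 5 = 5
dist(I1) = dist(I0) + 3 = 5 + 3 = 8
dist(I2) = dist(I0) + 1 = 5 + 1 = 6
dist(I3) = dist(I1) + 1 = 8 + 1 = 9
dist(I4) = dist(I2) + 3 = 6 + 3 = 9
Critical path = max dist = 9

9


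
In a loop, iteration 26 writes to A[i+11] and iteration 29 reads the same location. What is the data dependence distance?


Distance = read iteration - write iteration
= 29 - 26 = 3

3


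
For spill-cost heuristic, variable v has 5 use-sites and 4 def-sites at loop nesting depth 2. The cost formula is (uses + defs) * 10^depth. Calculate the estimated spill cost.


uses + defs = 5 + 4 = 9
10^2 = 100
Spill cost = 9 * 100 = 900

900


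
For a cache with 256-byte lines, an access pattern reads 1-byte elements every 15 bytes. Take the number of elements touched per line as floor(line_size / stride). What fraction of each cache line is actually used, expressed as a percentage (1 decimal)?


Elements per cache line = floor(256 / 15) = 17
Bytes used = 17 * 1 = 17
Utilization = 17 / 256 * 100 = 6.6%

6.6


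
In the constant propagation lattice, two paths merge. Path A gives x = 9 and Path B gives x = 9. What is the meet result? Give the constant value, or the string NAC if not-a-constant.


Meet operation: if both paths give the same constant, result is that constant; if they differ, result is NAC (not-a-constant).
Path A: 9, Path B: 9 -> equal
Result: constant -> 9

9


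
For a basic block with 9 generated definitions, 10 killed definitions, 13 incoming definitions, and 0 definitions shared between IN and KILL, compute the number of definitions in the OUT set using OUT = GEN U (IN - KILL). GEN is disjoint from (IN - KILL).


IN - KILL: 13 - 0 = 13 surviving definitions
OUT = GEN + surviving = 9 + 13 = 22

22


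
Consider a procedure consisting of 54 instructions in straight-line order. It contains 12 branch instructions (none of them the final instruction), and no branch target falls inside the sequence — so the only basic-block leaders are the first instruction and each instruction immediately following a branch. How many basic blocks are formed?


With no in-sequence branch targets, the leaders are the first instruction plus the instruction after each branch.
Number of basic blocks = branches + 1
= 12 + 1 = 13

13


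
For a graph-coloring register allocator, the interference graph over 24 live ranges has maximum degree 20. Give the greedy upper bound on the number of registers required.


Greedy coloring never needs more than (max_degree + 1) colors: when coloring a vertex, at most max_degree neighbors are already colored.
Upper bound = 20 + 1 = 21

21


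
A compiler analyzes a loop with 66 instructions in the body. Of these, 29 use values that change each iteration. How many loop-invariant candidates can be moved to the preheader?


Invariant candidates = total - loop-dependent
= 66 - 29 = 37

37


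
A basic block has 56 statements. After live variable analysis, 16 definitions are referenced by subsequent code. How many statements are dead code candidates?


Dead code = total statements - live definitions
= 56 - 16 = 40

40


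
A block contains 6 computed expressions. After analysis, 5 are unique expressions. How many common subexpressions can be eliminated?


CSE count = total expressions - unique expressions
= 6 - 5 = 1

1


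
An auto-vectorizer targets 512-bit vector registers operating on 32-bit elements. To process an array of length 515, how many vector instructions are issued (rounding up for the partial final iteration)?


Width = 512 / 32 = 16 elements per vector op
Iterations = ceil(515 / 16) = 33

33


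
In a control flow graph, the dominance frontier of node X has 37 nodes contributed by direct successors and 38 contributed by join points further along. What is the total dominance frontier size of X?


DF(X) = direct successor contributions + join point contributions
= 37 + 38 = 75

75


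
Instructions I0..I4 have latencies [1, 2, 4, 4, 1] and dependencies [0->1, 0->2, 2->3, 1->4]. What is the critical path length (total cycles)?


Compute longest path through dependency graph: dist(Ik) = max over predecessors of dist + latency(Ik).
dist(I0) = latency 1 = 1
dist(I1) = dist(I0) + 2 = 1 + 2 = 3
dist(I2) = dist(I0) + 4 = 1 + 4 = 5
dist(I3) = dist(I2) + 4 = 5 + 4 = 9
dist(I4) = dist(I1) + 1 = 3 + 1 = 4
Critical path = max dist = 9

9


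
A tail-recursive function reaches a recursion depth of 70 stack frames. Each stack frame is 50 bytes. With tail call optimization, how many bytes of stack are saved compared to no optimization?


Without TCO: 70 * 50 = 3500 bytes
With TCO: reuse 1 frame = 50 bytes
Savings = 3500 - 50 = 3450

3450


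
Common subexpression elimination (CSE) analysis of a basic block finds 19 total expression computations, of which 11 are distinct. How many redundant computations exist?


CSE count = total expressions - unique expressions
= 19 - 11 = 8

8


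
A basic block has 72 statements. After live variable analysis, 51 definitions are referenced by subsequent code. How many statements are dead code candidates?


Dead code = total statements - live definitions
= 72 - 51 = 21

21


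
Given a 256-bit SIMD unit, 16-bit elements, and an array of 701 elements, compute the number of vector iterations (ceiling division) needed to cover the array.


Width = 256 / 16 = 16 elements per vector op
Iterations = ceil(701 / 16) = 44

44


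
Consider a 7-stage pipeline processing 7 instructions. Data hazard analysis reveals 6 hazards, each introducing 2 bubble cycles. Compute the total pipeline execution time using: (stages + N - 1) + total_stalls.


Base cycles = 7 + 7 - 1 = 13
Total stalls = 6 * 2 = 12
Total = 13 + 12 = 25

25


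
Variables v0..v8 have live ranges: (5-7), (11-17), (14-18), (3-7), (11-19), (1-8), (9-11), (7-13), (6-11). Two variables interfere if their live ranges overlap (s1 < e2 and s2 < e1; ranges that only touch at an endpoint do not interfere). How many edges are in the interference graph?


Check all pairs for overlapping intervals.
Two intervals (s1,e1) and (s2,e2) overlap if s1 < e2 and s2 < e1.
v0 (5-7) vs v1..v8: overlaps v3, v5, v8 -> 3
v1 (11-17) vs v2..v8: overlaps v2, v4, v7 -> 3
v2 (14-18) vs v3..v8: overlaps v4 -> 1
v3 (3-7) vs v4..v8: overlaps v5, v8 -> 2
v4 (11-19) vs v5..v8: overlaps v7 -> 1
v5 (1-8) vs v6..v8: overlaps v7, v8 -> 2
v6 (9-11) vs v7..v8: overlaps v7, v8 -> 2
v7 (7-13) vs v8: overlaps v8 -> 1
Total overlapping pairs = 3 + 3 + 1 + 2 + 1 + 2 + 2 + 1 = 15

15


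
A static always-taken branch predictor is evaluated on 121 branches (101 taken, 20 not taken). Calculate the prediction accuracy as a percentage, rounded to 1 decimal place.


Predictor: always-taken
Correct predictions = 101
Accuracy = 101 / 121 * 100 = 83.5%

83.5


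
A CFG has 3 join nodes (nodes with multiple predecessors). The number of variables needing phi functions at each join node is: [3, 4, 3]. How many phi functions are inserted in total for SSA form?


Total phi functions = sum of phi functions at each join node
= 3 + 4 + 3 = 10

10


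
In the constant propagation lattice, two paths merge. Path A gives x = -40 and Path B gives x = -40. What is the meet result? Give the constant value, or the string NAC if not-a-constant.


Meet operation: if both paths give the same constant, result is that constant; if they differ, result is NAC (not-a-constant).
Path A: -40, Path B: -40 -> equal
Result: constant -> -40

-40


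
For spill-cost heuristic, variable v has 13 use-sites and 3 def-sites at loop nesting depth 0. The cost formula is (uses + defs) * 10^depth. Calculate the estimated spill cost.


uses + defs = 13 + 3 = 16
10^0 = 1
Spill cost = 16 * 1 = 16

16


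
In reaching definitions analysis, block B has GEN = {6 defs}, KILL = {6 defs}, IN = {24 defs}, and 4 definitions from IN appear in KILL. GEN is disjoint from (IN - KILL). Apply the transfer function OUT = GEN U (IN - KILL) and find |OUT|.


IN - KILL: 24 - 4 = 20 surviving definitions
OUT = GEN + surviving = 6 + 20 = 26

26


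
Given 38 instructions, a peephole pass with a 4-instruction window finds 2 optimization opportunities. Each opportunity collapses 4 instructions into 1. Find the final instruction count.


Each match removes 3 instructions.
Total removed = 2 * 3 = 6
Remaining = 38 - 6 = 32

32


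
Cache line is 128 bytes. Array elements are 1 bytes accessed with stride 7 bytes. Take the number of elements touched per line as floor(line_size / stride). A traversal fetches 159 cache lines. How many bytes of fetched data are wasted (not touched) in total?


Elements per line = floor(128 / 7) = 18
Bytes used per line = 18 * 1 = 18
Wasted per line = 128 - 18 = 110
Total wasted = 110 * 159 = 17490

17490


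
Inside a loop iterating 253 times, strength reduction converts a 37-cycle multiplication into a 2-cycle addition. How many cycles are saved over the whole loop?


Per-iteration saving = 37 - 2 = 35
Total saved = 253 * 35 = 8855

8855


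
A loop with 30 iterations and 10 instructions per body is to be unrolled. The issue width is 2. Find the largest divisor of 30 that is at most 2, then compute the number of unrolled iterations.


Largest divisor of 30 <= 2 is 2
New iterations = 30 / 2 = 15

15


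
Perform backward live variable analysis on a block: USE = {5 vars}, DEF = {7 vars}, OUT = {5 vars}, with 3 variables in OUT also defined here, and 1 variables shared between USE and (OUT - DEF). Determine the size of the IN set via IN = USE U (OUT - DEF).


OUT - DEF: 5 - 3 = 2
|IN| = |USE| + |OUT - DEF| - |USE ∩ (OUT - DEF)| = 5 + 2 - 1 = 6

6


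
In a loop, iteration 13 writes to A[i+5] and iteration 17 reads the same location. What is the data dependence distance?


Distance = read iteration - write iteration
= 17 - 13 = 4

4


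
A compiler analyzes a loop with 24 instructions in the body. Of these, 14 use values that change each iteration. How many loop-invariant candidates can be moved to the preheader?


Invariant candidates = total - loop-dependent
= 24 - 14 = 10

10


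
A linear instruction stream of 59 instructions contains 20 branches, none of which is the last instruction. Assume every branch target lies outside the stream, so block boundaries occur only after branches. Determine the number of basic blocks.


With no in-sequence branch targets, the leaders are the first instruction plus the instruction after each branch.
Number of basic blocks = branches + 1
= 20 + 1 = 21

21


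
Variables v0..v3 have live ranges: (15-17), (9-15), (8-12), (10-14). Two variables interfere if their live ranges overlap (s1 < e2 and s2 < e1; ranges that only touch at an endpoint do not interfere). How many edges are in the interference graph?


Check all pairs for overlapping intervals.
Two intervals (s1,e1) and (s2,e2) overlap if s1 < e2 and s2 < e1.
v0 (15-17) vs v1..v3: overlaps none -> 0
v1 (9-15) vs v2..v3: overlaps v2, v3 -> 2
v2 (8-12) vs v3: overlaps v3 -> 1
Total overlapping pairs = 0 + 2 + 1 = 3

3


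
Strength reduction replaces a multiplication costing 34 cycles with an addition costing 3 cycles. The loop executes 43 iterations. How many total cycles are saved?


Per-iteration saving = 34 - 3 = 31
Total saved = 43 * 31 = 1333

1333


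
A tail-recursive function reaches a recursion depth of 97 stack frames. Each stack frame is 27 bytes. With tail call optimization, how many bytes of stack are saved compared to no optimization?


Without TCO: 97 * 27 = 2619 bytes
With TCO: reuse 1 frame = 27 bytes
Savings = 2619 - 27 = 2592

2592


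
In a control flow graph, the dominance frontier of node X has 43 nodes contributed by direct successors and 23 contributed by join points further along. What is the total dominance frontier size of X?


DF(X) = direct successor contributions + join point contributions
= 43 + 23 = 66

66


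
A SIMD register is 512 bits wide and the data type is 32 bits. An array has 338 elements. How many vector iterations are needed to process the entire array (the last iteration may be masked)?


Width = 512 / 32 = 16 elements per vector op
Iterations = ceil(338 / 16) = 22

22


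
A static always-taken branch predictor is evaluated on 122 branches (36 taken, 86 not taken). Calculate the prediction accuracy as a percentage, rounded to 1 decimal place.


Predictor: always-taken
Correct predictions = 36
Accuracy = 36 / 122 * 100 = 29.5%

29.5


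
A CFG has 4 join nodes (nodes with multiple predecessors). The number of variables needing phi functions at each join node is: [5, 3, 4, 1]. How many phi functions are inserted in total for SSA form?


Total phi functions = sum of phi functions at each join node
= 5 + 3 + 4 + 1 = 13

13


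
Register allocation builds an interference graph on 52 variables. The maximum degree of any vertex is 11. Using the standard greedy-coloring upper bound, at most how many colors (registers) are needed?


Greedy coloring never needs more than (max_degree + 1) colors: when coloring a vertex, at most max_degree neighbors are already colored.
Upper bound = 11 + 1 = 12

12


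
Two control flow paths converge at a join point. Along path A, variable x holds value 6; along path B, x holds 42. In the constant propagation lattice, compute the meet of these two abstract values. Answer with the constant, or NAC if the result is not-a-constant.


Meet operation: if both paths give the same constant, result is that constant; if they differ, result is NAC (not-a-constant).
Path A: 6, Path B: 42 -> differ
Result: not-a-constant -> NAC

NAC


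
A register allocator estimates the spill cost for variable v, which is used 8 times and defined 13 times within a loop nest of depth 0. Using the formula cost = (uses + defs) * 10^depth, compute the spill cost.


uses + defs = 8 + 13 = 21
10^0 = 1
Spill cost = 21 * 1 = 21

21


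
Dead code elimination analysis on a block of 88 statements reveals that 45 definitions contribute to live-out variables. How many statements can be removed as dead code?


Dead code = total statements - live definitions
= 88 - 45 = 43

43


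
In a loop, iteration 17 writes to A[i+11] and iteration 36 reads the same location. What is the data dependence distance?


Distance = read iteration - write iteration
= 36 - 17 = 19

19


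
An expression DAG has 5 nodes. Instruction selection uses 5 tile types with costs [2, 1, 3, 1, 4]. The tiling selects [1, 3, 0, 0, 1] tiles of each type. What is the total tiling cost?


Total cost = sum(count_i * cost_i)
= 1*2 + 3*1 + 0*3 + 0*1 + 1*4
= 9

9


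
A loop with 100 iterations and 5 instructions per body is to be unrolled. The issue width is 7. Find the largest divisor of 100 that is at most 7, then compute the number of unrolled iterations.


Largest divisor of 100 <= 7 is 5
New iterations = 100 / 5 = 20

20


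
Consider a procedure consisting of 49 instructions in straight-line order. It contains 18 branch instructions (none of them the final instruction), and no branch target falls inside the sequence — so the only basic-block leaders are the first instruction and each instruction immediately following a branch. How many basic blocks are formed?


With no in-sequence branch targets, the leaders are the first instruction plus the instruction after each branch.
Number of basic blocks = branches + 1
= 18 + 1 = 19

19


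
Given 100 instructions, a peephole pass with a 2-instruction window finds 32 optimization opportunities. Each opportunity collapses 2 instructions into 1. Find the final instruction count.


Each match removes 1 instructions.
Total removed = 32 * 1 = 32
Remaining = 100 - 32 = 68

68


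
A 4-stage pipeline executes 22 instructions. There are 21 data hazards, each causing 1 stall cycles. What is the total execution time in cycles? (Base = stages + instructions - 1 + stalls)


Base cycles = 4 + 22 - 1 = 25
Total stalls = 21 * 1 = 21
Total = 25 + 21 = 46

46


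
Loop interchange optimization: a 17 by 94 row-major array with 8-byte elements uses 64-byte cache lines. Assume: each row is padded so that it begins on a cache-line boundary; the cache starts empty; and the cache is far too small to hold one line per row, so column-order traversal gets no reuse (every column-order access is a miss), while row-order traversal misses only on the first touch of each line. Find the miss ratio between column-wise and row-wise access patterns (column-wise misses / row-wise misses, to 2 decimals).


Each row occupies 94 * 8 = 752 bytes and starts on a line boundary, so it spans ceil(752 / 64) = 12 cache lines.
Row-major traversal misses (one per line touched): 17 * ceil(94 * 8 / 64) = 204
Column-major traversal misses (no reuse, every access misses): 17 * 94 = 1598
Ratio = 1598 / 204 = 7.83

7.83


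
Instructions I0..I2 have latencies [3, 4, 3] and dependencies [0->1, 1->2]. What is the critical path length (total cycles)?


Compute longest path through dependency graph: dist(Ik) = max over predecessors of dist + latency(Ik).
dist(I0) = latency 3 = 3
dist(I1) = dist(I0) + 4 = 3 + 4 = 7
dist(I2) = dist(I1) + 3 = 7 + 3 = 10
Critical path = max dist = 10

10


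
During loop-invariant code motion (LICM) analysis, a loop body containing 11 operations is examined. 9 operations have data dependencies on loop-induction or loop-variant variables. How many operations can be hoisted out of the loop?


Invariant candidates = total - loop-dependent
= 11 - 9 = 2

2


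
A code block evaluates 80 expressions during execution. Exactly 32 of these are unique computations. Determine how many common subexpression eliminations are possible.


CSE count = total expressions - unique expressions
= 80 - 32 = 48

48


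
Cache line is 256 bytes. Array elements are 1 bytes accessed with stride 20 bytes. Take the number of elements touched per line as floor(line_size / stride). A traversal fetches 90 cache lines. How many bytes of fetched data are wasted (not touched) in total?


Elements per line = floor(256 / 20) = 12
Bytes used per line = 12 * 1 = 12
Wasted per line = 256 - 12 = 244
Total wasted = 244 * 90 = 21960

21960


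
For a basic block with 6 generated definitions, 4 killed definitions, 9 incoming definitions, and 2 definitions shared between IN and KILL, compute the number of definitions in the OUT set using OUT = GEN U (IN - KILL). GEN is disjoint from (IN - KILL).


IN - KILL: 9 - 2 = 7 surviving definitions
OUT = GEN + surviving = 6 + 7 = 13

13


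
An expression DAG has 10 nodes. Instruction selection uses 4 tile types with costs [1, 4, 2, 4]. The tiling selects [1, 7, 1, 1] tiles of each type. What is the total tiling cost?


Total cost = sum(count_i * cost_i)
= 1*1 + 7*4 + 1*2 + 1*4
= 35

35


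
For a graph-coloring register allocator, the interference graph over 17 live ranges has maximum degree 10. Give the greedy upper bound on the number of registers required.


Greedy coloring never needs more than (max_degree + 1) colors: when coloring a vertex, at most max_degree neighbors are already colored.
Upper bound = 10 + 1 = 11

11


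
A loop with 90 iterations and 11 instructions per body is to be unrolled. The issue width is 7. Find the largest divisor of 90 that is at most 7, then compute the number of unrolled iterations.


Largest divisor of 90 <= 7 is 6
New iterations = 90 / 6 = 15

15


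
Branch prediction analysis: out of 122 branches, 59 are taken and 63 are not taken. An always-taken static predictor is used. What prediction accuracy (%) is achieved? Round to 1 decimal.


Predictor: always-taken
Correct predictions = 59
Accuracy = 59 / 122 * 100 = 48.4%

48.4


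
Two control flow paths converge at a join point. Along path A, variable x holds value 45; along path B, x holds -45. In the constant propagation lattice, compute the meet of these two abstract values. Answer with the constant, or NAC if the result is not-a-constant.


Meet operation: if both paths give the same constant, result is that constant; if they differ, result is NAC (not-a-constant).
Path A: 45, Path B: -45 -> differ
Result: not-a-constant -> NAC

NAC


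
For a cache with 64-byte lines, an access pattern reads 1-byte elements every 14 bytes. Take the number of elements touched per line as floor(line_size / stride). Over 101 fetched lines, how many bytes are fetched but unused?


Elements per line = floor(64 / 14) = 4
Bytes used per line = 4 * 1 = 4
Wasted per line = 64 - 4 = 60
Total wasted = 60 * 101 = 6060

6060


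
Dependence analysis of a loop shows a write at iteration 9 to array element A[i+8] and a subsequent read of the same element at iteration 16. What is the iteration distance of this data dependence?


Distance = read iteration - write iteration
= 16 - 9 = 7

7


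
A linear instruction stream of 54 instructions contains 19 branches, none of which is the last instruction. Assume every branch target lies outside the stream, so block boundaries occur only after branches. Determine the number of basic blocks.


With no in-sequence branch targets, the leaders are the first instruction plus the instruction after each branch.
Number of basic blocks = branches + 1
= 19 + 1 = 20

20


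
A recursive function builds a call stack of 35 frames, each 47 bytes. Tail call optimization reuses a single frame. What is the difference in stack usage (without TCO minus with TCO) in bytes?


Without TCO: 35 * 47 = 1645 bytes
With TCO: reuse 1 frame = 47 bytes
Savings = 1645 - 47 = 1598

1598


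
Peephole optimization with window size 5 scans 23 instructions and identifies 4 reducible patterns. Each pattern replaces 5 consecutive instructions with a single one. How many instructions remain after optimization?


Each match removes 4 instructions.
Total removed = 4 * 4 = 16
Remaining = 23 - 16 = 7

7


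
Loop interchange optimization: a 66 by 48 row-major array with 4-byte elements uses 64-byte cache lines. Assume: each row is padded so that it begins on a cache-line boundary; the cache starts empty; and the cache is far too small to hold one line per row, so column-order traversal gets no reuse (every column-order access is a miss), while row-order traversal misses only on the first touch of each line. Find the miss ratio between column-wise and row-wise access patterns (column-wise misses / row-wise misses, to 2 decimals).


Each row occupies 48 * 4 = 192 bytes and starts on a line boundary, so it spans ceil(192 / 64) = 3 cache lines.
Row-major traversal misses (one per line touched): 66 * ceil(48 * 4 / 64) = 198
Column-major traversal misses (no reuse, every access misses): 66 * 48 = 3168
Ratio = 3168 / 198 = 16.0

16.0


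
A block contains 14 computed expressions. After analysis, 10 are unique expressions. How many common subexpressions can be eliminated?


CSE count = total expressions - unique expressions
= 14 - 10 = 4

4


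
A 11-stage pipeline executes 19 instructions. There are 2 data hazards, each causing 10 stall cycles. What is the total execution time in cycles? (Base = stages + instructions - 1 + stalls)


Base cycles = 11 + 19 - 1 = 29
Total stalls = 2 * 10 = 20
Total = 29 + 20 = 49

49


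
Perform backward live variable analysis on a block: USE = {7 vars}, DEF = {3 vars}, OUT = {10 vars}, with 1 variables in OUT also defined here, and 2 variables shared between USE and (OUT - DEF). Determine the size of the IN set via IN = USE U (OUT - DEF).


OUT - DEF: 10 - 1 = 9
|IN| = |USE| + |OUT - DEF| - |USE ∩ (OUT - DEF)| = 7 + 9 - 2 = 14

14


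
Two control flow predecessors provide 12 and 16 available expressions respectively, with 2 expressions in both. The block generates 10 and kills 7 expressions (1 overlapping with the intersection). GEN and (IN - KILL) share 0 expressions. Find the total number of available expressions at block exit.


IN = intersection of predecessors = 2
IN - KILL = 2 - 1 = 1
|OUT| = |GEN| + |IN - KILL| - |GEN ∩ (IN - KILL)| = 10 + 1 - 0 = 11

11


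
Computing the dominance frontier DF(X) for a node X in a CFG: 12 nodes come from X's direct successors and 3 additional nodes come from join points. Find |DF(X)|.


DF(X) = direct successor contributions + join point contributions
= 12 + 3 = 15

15


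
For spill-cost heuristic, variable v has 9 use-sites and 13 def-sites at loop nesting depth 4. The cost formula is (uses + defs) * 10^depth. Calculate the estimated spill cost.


uses + defs = 9 + 13 = 22
10^4 = 10000
Spill cost = 22 * 10000 = 220000

220000


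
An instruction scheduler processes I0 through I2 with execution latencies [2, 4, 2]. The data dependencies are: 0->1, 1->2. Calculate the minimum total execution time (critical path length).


Compute longest path through dependency graph: dist(Ik) = max over predecessors of dist + latency(Ik).
dist(I0) = latency 2 = 2
dist(I1) = dist(I0) + 4 = 2 + 4 = 6
dist(I2) = dist(I1) + 2 = 6 + 2 = 8
Critical path = max dist = 8

8


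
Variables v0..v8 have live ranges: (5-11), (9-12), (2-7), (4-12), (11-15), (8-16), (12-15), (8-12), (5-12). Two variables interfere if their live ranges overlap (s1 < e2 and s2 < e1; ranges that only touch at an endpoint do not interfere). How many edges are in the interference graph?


Check all pairs for overlapping intervals.
Two intervals (s1,e1) and (s2,e2) overlap if s1 < e2 and s2 < e1.
v0 (5-11) vs v1..v8: overlaps v1, v2, v3, v5, v7, v8 -> 6
v1 (9-12) vs v2..v8: overlaps v3, v4, v5, v7, v8 -> 5
v2 (2-7) vs v3..v8: overlaps v3, v8 -> 2
v3 (4-12) vs v4..v8: overlaps v4, v5, v7, v8 -> 4
v4 (11-15) vs v5..v8: overlaps v5, v6, v7, v8 -> 4
v5 (8-16) vs v6..v8: overlaps v6, v7, v8 -> 3
v6 (12-15) vs v7..v8: overlaps none -> 0
v7 (8-12) vs v8: overlaps v8 -> 1
Total overlapping pairs = 6 + 5 + 2 + 4 + 4 + 3 + 0 + 1 = 25

25


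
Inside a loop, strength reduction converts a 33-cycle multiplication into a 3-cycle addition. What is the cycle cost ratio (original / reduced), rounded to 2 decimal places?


Ratio = mult_cost / add_cost = 33 / 3 = 11.0

11.0


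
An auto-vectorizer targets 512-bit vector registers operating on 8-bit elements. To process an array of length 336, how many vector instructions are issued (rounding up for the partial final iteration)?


Width = 512 / 8 = 64 elements per vector op
Iterations = ceil(336 / 64) = 6

6


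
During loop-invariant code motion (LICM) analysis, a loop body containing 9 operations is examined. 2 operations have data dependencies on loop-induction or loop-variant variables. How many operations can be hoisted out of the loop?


Invariant candidates = total - loop-dependent
= 9 - 2 = 7

7


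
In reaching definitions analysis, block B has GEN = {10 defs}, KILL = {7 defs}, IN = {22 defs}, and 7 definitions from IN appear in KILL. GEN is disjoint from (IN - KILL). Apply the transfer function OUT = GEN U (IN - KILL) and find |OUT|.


IN - KILL: 22 - 7 = 15 surviving definitions
OUT = GEN + surviving = 10 + 15 = 25

25


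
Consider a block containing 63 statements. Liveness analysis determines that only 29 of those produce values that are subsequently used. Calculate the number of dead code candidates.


Dead code = total statements - live definitions
= 63 - 29 = 34

34


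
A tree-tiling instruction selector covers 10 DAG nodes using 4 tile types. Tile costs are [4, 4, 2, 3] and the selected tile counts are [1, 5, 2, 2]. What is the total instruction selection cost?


Total cost = sum(count_i * cost_i)
= 1*4 + 5*4 + 2*2 + 2*3
= 34

34


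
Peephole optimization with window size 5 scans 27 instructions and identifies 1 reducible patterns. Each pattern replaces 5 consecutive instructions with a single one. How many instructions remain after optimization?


Each match removes 4 instructions.
Total removed = 1 * 4 = 4
Remaining = 27 - 4 = 23

23


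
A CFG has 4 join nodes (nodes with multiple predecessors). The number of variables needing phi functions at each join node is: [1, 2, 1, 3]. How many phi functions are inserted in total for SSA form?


Total phi functions = sum of phi functions at each join node
= 1 + 2 + 1 + 3 = 7

7


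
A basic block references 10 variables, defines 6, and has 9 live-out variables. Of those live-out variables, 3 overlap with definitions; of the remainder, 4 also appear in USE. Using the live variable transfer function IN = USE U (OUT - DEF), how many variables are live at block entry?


OUT - DEF: 9 - 3 = 6
|IN| = |USE| + |OUT - DEF| - |USE ∩ (OUT - DEF)| = 10 + 6 - 4 = 12

12


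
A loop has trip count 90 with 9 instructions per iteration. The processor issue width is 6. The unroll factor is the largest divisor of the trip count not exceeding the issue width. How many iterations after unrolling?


Largest divisor of 90 <= 6 is 6
New iterations = 90 / 6 = 15

15


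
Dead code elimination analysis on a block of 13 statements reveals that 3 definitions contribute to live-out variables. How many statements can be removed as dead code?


Dead code = total statements - live definitions
= 13 - 3 = 10

10


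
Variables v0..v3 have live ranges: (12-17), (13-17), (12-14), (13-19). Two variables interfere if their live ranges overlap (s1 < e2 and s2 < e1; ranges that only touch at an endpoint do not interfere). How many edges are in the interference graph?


Check all pairs for overlapping intervals.
Two intervals (s1,e1) and (s2,e2) overlap if s1 < e2 and s2 < e1.
v0 (12-17) vs v1..v3: overlaps v1, v2, v3 -> 3
v1 (13-17) vs v2..v3: overlaps v2, v3 -> 2
v2 (12-14) vs v3: overlaps v3 -> 1
Total overlapping pairs = 3 + 2 + 1 = 6

6


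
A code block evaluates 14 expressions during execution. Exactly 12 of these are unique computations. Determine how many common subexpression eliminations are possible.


CSE count = total expressions - unique expressions
= 14 - 12 = 2

2


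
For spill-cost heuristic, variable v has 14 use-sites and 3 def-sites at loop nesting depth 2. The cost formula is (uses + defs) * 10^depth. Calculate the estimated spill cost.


uses + defs = 14 + 3 = 17
10^2 = 100
Spill cost = 17 * 100 = 1700

1700


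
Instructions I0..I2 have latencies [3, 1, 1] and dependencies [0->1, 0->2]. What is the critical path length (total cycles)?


Compute longest path through dependency graph: dist(Ik) = max over predecessors of dist + latency(Ik).
dist(I0) = latency 3 = 3
dist(I1) = dist(I0) + 1 = 3 + 1 = 4
dist(I2) = dist(I0) + 1 = 3 + 1 = 4
Critical path = max dist = 4

4


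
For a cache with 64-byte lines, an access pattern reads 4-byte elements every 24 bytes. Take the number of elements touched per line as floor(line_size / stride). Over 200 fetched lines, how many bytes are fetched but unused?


Elements per line = floor(64 / 24) = 2
Bytes used per line = 2 * 4 = 8
Wasted per line = 64 - 8 = 56
Total wasted = 56 * 200 = 11200

11200


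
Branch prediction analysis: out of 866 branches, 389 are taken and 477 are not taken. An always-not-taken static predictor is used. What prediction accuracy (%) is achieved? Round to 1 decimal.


Predictor: always-not-taken
Correct predictions = 477
Accuracy = 477 / 866 * 100 = 55.1%

55.1


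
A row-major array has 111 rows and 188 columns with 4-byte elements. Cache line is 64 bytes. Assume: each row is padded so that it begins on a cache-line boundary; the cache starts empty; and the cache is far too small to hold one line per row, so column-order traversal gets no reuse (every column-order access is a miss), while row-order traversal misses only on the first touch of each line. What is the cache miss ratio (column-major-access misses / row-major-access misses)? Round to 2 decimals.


Each row occupies 188 * 4 = 752 bytes and starts on a line boundary, so it spans ceil(752 / 64) = 12 cache lines.
Row-major traversal misses (one per line touched): 111 * ceil(188 * 4 / 64) = 1332
Column-major traversal misses (no reuse, every access misses): 111 * 188 = 20868
Ratio = 20868 / 1332 = 15.67

15.67


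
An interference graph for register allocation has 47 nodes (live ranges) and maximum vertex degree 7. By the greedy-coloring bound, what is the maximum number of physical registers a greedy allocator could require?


Greedy coloring never needs more than (max_degree + 1) colors: when coloring a vertex, at most max_degree neighbors are already colored.
Upper bound = 7 + 1 = 8

8


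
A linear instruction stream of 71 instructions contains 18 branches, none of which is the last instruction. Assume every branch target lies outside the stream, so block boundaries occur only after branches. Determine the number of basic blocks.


With no in-sequence branch targets, the leaders are the first instruction plus the instruction after each branch.
Number of basic blocks = branches + 1
= 18 + 1 = 19

19


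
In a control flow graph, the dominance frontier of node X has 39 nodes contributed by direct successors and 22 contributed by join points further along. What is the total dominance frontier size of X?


DF(X) = direct successor contributions + join point contributions
= 39 + 22 = 61

61


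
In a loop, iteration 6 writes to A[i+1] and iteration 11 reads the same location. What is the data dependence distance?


Distance = read iteration - write iteration
= 11 - 6 = 5

5


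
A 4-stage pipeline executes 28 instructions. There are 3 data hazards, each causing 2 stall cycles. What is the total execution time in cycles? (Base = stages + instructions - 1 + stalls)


Base cycles = 4 + 28 - 1 = 31
Total stalls = 3 * 2 = 6
Total = 31 + 6 = 37

37


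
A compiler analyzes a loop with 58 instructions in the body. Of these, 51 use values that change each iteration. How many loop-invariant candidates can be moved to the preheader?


Invariant candidates = total - loop-dependent
= 58 - 51 = 7

7


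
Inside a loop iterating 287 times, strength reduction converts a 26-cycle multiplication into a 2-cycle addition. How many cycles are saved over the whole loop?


Per-iteration saving = 26 - 2 = 24
Total saved = 287 * 24 = 6888

6888


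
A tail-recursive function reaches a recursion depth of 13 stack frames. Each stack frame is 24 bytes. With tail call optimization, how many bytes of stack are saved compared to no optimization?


Without TCO: 13 * 24 = 312 bytes
With TCO: reuse 1 frame = 24 bytes
Savings = 312 - 24 = 288

288


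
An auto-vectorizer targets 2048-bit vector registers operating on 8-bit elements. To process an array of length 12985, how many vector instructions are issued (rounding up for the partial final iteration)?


Width = 2048 / 8 = 256 elements per vector op
Iterations = ceil(12985 / 256) = 51

51


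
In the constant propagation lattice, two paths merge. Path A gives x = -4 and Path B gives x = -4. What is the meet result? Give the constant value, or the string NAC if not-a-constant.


Meet operation: if both paths give the same constant, result is that constant; if they differ, result is NAC (not-a-constant).
Path A: -4, Path B: -4 -> equal
Result: constant -> -4

-4


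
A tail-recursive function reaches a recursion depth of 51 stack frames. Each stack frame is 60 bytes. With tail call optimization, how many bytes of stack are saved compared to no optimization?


Without TCO: 51 * 60 = 3060 bytes
With TCO: reuse 1 frame = 60 bytes
Savings = 3060 - 60 = 3000

3000


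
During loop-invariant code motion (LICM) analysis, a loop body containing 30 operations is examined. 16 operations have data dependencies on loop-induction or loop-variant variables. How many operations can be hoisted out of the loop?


Invariant candidates = total - loop-dependent
= 30 - 16 = 14

14


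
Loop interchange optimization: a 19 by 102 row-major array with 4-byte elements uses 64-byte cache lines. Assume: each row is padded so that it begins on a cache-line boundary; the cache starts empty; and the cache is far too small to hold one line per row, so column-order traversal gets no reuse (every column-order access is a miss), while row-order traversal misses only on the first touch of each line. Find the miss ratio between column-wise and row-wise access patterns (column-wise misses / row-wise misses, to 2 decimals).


Each row occupies 102 * 4 = 408 bytes and starts on a line boundary, so it spans ceil(408 / 64) = 7 cache lines.
Row-major traversal misses (one per line touched): 19 * ceil(102 * 4 / 64) = 133
Column-major traversal misses (no reuse, every access misses): 19 * 102 = 1938
Ratio = 1938 / 133 = 14.57

14.57
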